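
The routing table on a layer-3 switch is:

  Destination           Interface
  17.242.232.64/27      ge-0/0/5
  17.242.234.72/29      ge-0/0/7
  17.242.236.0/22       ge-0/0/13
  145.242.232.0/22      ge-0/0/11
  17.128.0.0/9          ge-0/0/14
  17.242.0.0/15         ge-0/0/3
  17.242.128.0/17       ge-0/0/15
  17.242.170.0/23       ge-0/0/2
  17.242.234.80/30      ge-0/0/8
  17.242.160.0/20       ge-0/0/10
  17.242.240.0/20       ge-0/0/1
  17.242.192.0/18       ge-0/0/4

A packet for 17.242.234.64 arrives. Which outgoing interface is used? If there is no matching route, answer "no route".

ge-0/0/4

Routes whose prefix contains 17.242.234.64:
  17.128.0.0/9 (17.128.0.0 - 17.255.255.255) -> ge-0/0/14
  17.242.0.0/15 (17.242.0.0 - 17.243.255.255) -> ge-0/0/3
  17.242.128.0/17 (17.242.128.0 - 17.242.255.255) -> ge-0/0/15
  17.242.192.0/18 (17.242.192.0 - 17.242.255.255) -> ge-0/0/4
More-specific entries that do NOT match:
  17.242.234.80/30 (17.242.234.80 - 17.242.234.83) does not contain 17.242.234.64
  17.242.234.72/29 (17.242.234.72 - 17.242.234.79) does not contain 17.242.234.64
  17.242.232.64/27 (17.242.232.64 - 17.242.232.95) does not contain 17.242.234.64
  17.242.170.0/23 (17.242.170.0 - 17.242.171.255) does not contain 17.242.234.64
  17.242.236.0/22 (17.242.236.0 - 17.242.239.255) does not contain 17.242.234.64
  145.242.232.0/22 (145.242.232.0 - 145.242.235.255) does not contain 17.242.234.64
  17.242.160.0/20 (17.242.160.0 - 17.242.175.255) does not contain 17.242.234.64
  17.242.240.0/20 (17.242.240.0 - 17.242.255.255) does not contain 17.242.234.64
Longest matching prefix is /18 -> interface ge-0/0/4.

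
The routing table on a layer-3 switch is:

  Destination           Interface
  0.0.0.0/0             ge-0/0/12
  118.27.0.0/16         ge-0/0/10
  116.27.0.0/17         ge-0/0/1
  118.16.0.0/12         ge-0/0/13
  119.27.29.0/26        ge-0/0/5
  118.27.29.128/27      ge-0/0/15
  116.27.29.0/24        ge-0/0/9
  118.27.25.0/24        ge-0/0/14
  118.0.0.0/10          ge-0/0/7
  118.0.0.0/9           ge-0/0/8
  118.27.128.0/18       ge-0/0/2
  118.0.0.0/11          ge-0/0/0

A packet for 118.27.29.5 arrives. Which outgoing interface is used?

Routes whose prefix contains 118.27.29.5:
  0.0.0.0/0 (default, matches everything) -> ge-0/0/12
  118.0.0.0/9 (118.0.0.0 - 118.127.255.255) -> ge-0/0/8
  118.0.0.0/10 (118.0.0.0 - 118.63.255.255) -> ge-0/0/7
  118.0.0.0/11 (118.0.0.0 - 118.31.255.255) -> ge-0/0/0
  118.16.0.0/12 (118.16.0.0 - 118.31.255.255) -> ge-0/0/13
  118.27.0.0/16 (118.27.0.0 - 118.27.255.255) -> ge-0/0/10
More-specific entries that do NOT match:
  118.27.29.128/27 (118.27.29.128 - 118.27.29.159) does not contain 118.27.29.5
  119.27.29.0/26 (119.27.29.0 - 119.27.29.63) does not contain 118.27.29.5
  116.27.29.0/24 (116.27.29.0 - 116.27.29.255) does not contain 118.27.29.5
  118.27.25.0/24 (118.27.25.0 - 118.27.25.255) does not contain 118.27.29.5
  118.27.128.0/18 (118.27.128.0 - 118.27.191.255) does not contain 118.27.29.5
  116.27.0.0/17 (116.27.0.0 - 116.27.127.255) does not contain 118.27.29.5
Longest matching prefix is /16 -> interface ge-0/0/10.

ge-0/0/10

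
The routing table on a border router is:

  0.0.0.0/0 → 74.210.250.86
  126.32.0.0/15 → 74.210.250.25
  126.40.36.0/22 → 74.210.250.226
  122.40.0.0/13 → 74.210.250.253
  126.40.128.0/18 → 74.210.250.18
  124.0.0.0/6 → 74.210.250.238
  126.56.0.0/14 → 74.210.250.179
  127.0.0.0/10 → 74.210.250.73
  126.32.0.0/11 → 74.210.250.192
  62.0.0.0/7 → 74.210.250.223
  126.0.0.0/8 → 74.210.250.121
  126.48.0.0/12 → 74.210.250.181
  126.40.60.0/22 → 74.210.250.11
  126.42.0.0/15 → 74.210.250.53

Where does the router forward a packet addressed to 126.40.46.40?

Routes whose prefix contains 126.40.46.40:
  0.0.0.0/0 (default, matches everything) -> 74.210.250.86
  124.0.0.0/6 (124.0.0.0 - 127.255.255.255) -> 74.210.250.238
  126.0.0.0/8 (126.0.0.0 - 126.255.255.255) -> 74.210.250.121
  126.32.0.0/11 (126.32.0.0 - 126.63.255.255) -> 74.210.250.192
More-specific entries that do NOT match:
  126.40.36.0/22 (126.40.36.0 - 126.40.39.255) does not contain 126.40.46.40
  126.40.60.0/22 (126.40.60.0 - 126.40.63.255) does not contain 126.40.46.40
  126.40.128.0/18 (126.40.128.0 - 126.40.191.255) does not contain 126.40.46.40
  126.32.0.0/15 (126.32.0.0 - 126.33.255.255) does not contain 126.40.46.40
  126.42.0.0/15 (126.42.0.0 - 126.43.255.255) does not contain 126.40.46.40
  126.56.0.0/14 (126.56.0.0 - 126.59.255.255) does not contain 126.40.46.40
  122.40.0.0/13 (122.40.0.0 - 122.47.255.255) does not contain 126.40.46.40
  126.48.0.0/12 (126.48.0.0 - 126.63.255.255) does not contain 126.40.46.40
Longest matching prefix is /11 -> next hop 74.210.250.192.

74.210.250.192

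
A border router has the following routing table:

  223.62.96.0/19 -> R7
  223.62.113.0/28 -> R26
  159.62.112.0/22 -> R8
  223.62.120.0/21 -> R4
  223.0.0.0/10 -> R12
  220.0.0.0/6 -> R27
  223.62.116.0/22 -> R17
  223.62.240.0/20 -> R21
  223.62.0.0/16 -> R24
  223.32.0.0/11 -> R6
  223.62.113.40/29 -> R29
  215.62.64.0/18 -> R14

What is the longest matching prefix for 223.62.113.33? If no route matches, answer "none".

Entries matching 223.62.113.33:
  220.0.0.0/6 (220.0.0.0 - 223.255.255.255)
  223.0.0.0/10 (223.0.0.0 - 223.63.255.255)
  223.32.0.0/11 (223.32.0.0 - 223.63.255.255)
  223.62.0.0/16 (223.62.0.0 - 223.62.255.255)
  223.62.96.0/19 (223.62.96.0 - 223.62.127.255)
Most specific is 223.62.96.0/19.

223.62.96.0/19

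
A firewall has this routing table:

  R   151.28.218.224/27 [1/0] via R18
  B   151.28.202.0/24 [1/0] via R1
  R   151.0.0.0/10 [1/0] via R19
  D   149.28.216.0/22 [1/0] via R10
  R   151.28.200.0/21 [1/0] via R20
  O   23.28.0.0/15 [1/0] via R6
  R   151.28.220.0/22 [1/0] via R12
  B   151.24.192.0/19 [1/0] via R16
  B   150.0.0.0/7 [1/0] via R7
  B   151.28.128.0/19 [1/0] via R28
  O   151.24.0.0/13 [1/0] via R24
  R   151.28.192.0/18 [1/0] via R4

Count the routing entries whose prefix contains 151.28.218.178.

Prefixes containing 151.28.218.178:
  150.0.0.0/7 (150.0.0.0 - 151.255.255.255)
  151.0.0.0/10 (151.0.0.0 - 151.63.255.255)
  151.24.0.0/13 (151.24.0.0 - 151.31.255.255)
  151.28.192.0/18 (151.28.192.0 - 151.28.255.255)
Total matching entries: 4.

4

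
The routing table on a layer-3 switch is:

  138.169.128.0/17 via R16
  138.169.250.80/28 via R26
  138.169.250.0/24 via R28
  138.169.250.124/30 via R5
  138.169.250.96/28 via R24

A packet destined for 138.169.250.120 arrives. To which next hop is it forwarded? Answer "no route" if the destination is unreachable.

Routes whose prefix contains 138.169.250.120:
  138.169.128.0/17 (138.169.128.0 - 138.169.255.255) -> R16
  138.169.250.0/24 (138.169.250.0 - 138.169.250.255) -> R28
More-specific entries that do NOT match:
  138.169.250.124/30 (138.169.250.124 - 138.169.250.127) does not contain 138.169.250.120
  138.169.250.80/28 (138.169.250.80 - 138.169.250.95) does not contain 138.169.250.120
  138.169.250.96/28 (138.169.250.96 - 138.169.250.111) does not contain 138.169.250.120
Longest matching prefix is /24 -> next hop R28.

R28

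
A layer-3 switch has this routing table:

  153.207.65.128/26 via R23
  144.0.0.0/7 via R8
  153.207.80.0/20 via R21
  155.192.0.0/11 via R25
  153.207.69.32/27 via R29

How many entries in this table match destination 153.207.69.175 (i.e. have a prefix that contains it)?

No listed prefix contains 153.207.69.175.
Total matching entries: 0.

0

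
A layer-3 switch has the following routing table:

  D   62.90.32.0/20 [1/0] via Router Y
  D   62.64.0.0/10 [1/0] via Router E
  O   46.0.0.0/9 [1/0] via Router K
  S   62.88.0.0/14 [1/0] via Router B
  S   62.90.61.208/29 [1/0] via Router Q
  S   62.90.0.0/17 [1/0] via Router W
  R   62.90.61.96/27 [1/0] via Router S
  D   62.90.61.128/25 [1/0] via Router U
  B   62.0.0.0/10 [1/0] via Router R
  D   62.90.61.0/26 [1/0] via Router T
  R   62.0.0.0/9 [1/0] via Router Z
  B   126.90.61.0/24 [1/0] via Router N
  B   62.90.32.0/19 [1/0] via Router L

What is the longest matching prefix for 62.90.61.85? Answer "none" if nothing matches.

62.90.32.0/19

Entries matching 62.90.61.85:
  62.0.0.0/9 (62.0.0.0 - 62.127.255.255)
  62.64.0.0/10 (62.64.0.0 - 62.127.255.255)
  62.88.0.0/14 (62.88.0.0 - 62.91.255.255)
  62.90.0.0/17 (62.90.0.0 - 62.90.127.255)
  62.90.32.0/19 (62.90.32.0 - 62.90.63.255)
Most specific is 62.90.32.0/19.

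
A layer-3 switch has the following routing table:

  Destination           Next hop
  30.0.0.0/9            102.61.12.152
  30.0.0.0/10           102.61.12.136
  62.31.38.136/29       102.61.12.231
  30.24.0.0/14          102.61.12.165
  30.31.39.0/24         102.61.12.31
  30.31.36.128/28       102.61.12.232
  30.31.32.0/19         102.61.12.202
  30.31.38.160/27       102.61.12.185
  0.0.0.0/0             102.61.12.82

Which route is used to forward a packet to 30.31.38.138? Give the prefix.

30.31.32.0/19

Entries matching 30.31.38.138:
  0.0.0.0/0 (default, matches everything)
  30.0.0.0/9 (30.0.0.0 - 30.127.255.255)
  30.0.0.0/10 (30.0.0.0 - 30.63.255.255)
  30.31.32.0/19 (30.31.32.0 - 30.31.63.255)
Most specific is 30.31.32.0/19.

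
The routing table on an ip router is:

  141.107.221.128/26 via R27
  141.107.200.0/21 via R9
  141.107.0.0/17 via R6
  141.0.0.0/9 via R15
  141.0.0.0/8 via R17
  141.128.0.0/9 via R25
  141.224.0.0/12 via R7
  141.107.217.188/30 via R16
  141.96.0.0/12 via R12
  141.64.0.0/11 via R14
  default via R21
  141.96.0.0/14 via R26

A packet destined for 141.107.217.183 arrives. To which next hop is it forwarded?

R12

Routes whose prefix contains 141.107.217.183:
  0.0.0.0/0 (default, matches everything) -> R21
  141.0.0.0/8 (141.0.0.0 - 141.255.255.255) -> R17
  141.0.0.0/9 (141.0.0.0 - 141.127.255.255) -> R15
  141.96.0.0/12 (141.96.0.0 - 141.111.255.255) -> R12
More-specific entries that do NOT match:
  141.107.217.188/30 (141.107.217.188 - 141.107.217.191) does not contain 141.107.217.183
  141.107.221.128/26 (141.107.221.128 - 141.107.221.191) does not contain 141.107.217.183
  141.107.200.0/21 (141.107.200.0 - 141.107.207.255) does not contain 141.107.217.183
  141.107.0.0/17 (141.107.0.0 - 141.107.127.255) does not contain 141.107.217.183
  141.96.0.0/14 (141.96.0.0 - 141.99.255.255) does not contain 141.107.217.183
Longest matching prefix is /12 -> next hop R12.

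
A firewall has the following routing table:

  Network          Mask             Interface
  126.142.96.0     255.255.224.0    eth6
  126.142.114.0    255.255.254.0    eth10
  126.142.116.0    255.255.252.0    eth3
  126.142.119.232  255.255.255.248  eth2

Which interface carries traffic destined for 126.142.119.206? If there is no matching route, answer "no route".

eth3

Routes whose prefix contains 126.142.119.206:
  126.142.96.0/19 (126.142.96.0 - 126.142.127.255) -> eth6
  126.142.116.0/22 (126.142.116.0 - 126.142.119.255) -> eth3
More-specific entries that do NOT match:
  126.142.119.232/29 (126.142.119.232 - 126.142.119.239) does not contain 126.142.119.206
  126.142.114.0/23 (126.142.114.0 - 126.142.115.255) does not contain 126.142.119.206
Longest matching prefix is /22 -> interface eth3.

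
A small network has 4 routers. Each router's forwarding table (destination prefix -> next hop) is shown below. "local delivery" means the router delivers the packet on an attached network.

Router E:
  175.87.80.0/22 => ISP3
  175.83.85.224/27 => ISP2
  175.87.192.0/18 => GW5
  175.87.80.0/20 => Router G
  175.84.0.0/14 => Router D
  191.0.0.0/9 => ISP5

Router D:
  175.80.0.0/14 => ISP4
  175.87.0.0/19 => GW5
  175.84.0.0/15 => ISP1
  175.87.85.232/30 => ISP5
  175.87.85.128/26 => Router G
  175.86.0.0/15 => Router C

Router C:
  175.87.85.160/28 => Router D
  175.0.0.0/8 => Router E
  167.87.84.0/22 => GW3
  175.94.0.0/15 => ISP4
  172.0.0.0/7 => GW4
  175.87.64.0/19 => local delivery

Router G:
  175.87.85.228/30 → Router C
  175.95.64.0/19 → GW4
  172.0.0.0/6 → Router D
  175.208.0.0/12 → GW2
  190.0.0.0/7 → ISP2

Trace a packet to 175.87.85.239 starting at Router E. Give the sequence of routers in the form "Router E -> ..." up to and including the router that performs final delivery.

At Router E: longest match for 175.87.85.239 is 175.87.80.0/20 -> Router G
At Router G: longest match for 175.87.85.239 is 172.0.0.0/6 -> Router D
At Router D: longest match for 175.87.85.239 is 175.86.0.0/15 -> Router C
At Router C: longest match for 175.87.85.239 is 175.87.64.0/19 -> local delivery

Router E -> Router G -> Router D -> Router C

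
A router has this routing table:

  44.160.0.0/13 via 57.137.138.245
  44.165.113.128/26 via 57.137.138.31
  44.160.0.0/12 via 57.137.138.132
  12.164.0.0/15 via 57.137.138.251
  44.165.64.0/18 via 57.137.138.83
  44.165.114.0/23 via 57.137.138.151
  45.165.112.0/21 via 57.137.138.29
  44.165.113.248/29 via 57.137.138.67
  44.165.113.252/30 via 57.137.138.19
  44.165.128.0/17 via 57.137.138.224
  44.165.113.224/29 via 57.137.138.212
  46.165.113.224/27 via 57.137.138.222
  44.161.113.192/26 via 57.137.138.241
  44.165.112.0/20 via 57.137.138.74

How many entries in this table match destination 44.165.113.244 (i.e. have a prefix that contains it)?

4

Prefixes containing 44.165.113.244:
  44.160.0.0/12 (44.160.0.0 - 44.175.255.255)
  44.160.0.0/13 (44.160.0.0 - 44.167.255.255)
  44.165.64.0/18 (44.165.64.0 - 44.165.127.255)
  44.165.112.0/20 (44.165.112.0 - 44.165.127.255)
Total matching entries: 4.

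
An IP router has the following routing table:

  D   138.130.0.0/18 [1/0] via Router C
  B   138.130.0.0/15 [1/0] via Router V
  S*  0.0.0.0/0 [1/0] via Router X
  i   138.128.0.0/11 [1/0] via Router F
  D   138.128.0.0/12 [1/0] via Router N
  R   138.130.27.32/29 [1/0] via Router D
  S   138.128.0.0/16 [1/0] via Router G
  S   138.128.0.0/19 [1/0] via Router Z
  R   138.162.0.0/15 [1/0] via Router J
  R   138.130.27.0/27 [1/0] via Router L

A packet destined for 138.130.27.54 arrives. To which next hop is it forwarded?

Router C

Routes whose prefix contains 138.130.27.54:
  0.0.0.0/0 (default, matches everything) -> Router X
  138.128.0.0/11 (138.128.0.0 - 138.159.255.255) -> Router F
  138.128.0.0/12 (138.128.0.0 - 138.143.255.255) -> Router N
  138.130.0.0/15 (138.130.0.0 - 138.131.255.255) -> Router V
  138.130.0.0/18 (138.130.0.0 - 138.130.63.255) -> Router C
More-specific entries that do NOT match:
  138.130.27.32/29 (138.130.27.32 - 138.130.27.39) does not contain 138.130.27.54
  138.130.27.0/27 (138.130.27.0 - 138.130.27.31) does not contain 138.130.27.54
  138.128.0.0/19 (138.128.0.0 - 138.128.31.255) does not contain 138.130.27.54
Longest matching prefix is /18 -> next hop Router C.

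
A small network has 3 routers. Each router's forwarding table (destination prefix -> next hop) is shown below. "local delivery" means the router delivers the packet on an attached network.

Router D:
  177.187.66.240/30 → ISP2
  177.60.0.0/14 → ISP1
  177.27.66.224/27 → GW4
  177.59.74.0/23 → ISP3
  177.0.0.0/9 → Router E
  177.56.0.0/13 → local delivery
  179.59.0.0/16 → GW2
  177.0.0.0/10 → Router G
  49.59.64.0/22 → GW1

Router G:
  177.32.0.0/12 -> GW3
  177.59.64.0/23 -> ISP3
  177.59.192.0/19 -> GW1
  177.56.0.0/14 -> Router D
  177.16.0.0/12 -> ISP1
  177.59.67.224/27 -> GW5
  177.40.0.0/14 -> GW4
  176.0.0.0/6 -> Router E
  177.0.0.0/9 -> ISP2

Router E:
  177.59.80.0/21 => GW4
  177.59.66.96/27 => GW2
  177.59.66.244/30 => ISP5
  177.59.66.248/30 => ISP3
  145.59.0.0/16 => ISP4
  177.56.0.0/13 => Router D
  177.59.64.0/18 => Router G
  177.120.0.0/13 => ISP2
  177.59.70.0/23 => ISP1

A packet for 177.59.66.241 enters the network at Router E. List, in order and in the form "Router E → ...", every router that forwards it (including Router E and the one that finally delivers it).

Router E → Router G → Router D

At Router E: longest match for 177.59.66.241 is 177.59.64.0/18 -> Router G
At Router G: longest match for 177.59.66.241 is 177.56.0.0/14 -> Router D
At Router D: longest match for 177.59.66.241 is 177.56.0.0/13 -> local delivery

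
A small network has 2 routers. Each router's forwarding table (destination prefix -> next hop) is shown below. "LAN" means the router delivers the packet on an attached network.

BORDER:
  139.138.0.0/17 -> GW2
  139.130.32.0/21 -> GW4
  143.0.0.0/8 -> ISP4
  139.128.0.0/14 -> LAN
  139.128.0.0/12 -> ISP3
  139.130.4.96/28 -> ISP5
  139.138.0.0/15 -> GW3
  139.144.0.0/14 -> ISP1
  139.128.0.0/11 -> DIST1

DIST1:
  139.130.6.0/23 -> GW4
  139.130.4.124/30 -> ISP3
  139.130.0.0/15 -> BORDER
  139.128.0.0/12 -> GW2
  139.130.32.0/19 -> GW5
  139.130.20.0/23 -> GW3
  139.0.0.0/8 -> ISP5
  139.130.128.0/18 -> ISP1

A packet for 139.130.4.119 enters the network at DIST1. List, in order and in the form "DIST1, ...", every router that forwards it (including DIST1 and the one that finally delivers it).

DIST1, BORDER

At DIST1: longest match for 139.130.4.119 is 139.130.0.0/15 -> BORDER
At BORDER: longest match for 139.130.4.119 is 139.128.0.0/14 -> LAN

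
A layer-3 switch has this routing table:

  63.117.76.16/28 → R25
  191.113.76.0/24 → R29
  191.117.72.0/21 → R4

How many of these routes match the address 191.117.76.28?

1

Prefixes containing 191.117.76.28:
  191.117.72.0/21 (191.117.72.0 - 191.117.79.255)
Total matching entries: 1.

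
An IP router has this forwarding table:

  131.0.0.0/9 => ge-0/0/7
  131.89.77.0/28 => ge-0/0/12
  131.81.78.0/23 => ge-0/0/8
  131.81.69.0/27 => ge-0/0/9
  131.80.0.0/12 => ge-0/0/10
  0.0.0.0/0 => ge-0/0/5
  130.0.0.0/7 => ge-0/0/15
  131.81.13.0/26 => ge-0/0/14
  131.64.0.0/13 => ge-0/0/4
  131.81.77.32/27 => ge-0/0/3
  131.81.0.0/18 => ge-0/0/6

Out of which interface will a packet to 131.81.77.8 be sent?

Routes whose prefix contains 131.81.77.8:
  0.0.0.0/0 (default, matches everything) -> ge-0/0/5
  130.0.0.0/7 (130.0.0.0 - 131.255.255.255) -> ge-0/0/15
  131.0.0.0/9 (131.0.0.0 - 131.127.255.255) -> ge-0/0/7
  131.80.0.0/12 (131.80.0.0 - 131.95.255.255) -> ge-0/0/10
More-specific entries that do NOT match:
  131.89.77.0/28 (131.89.77.0 - 131.89.77.15) does not contain 131.81.77.8
  131.81.69.0/27 (131.81.69.0 - 131.81.69.31) does not contain 131.81.77.8
  131.81.77.32/27 (131.81.77.32 - 131.81.77.63) does not contain 131.81.77.8
  131.81.13.0/26 (131.81.13.0 - 131.81.13.63) does not contain 131.81.77.8
  131.81.78.0/23 (131.81.78.0 - 131.81.79.255) does not contain 131.81.77.8
  131.81.0.0/18 (131.81.0.0 - 131.81.63.255) does not contain 131.81.77.8
  131.64.0.0/13 (131.64.0.0 - 131.71.255.255) does not contain 131.81.77.8
Longest matching prefix is /12 -> interface ge-0/0/10.

ge-0/0/10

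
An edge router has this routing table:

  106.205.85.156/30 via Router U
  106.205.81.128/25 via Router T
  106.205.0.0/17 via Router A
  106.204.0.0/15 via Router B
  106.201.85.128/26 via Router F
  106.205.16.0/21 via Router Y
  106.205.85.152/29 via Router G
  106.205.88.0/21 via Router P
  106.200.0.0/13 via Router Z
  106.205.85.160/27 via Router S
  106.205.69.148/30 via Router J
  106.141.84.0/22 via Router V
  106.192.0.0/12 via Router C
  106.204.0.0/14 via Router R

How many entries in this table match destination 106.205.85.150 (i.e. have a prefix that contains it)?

Prefixes containing 106.205.85.150:
  106.192.0.0/12 (106.192.0.0 - 106.207.255.255)
  106.200.0.0/13 (106.200.0.0 - 106.207.255.255)
  106.204.0.0/14 (106.204.0.0 - 106.207.255.255)
  106.204.0.0/15 (106.204.0.0 - 106.205.255.255)
  106.205.0.0/17 (106.205.0.0 - 106.205.127.255)
Total matching entries: 5.

5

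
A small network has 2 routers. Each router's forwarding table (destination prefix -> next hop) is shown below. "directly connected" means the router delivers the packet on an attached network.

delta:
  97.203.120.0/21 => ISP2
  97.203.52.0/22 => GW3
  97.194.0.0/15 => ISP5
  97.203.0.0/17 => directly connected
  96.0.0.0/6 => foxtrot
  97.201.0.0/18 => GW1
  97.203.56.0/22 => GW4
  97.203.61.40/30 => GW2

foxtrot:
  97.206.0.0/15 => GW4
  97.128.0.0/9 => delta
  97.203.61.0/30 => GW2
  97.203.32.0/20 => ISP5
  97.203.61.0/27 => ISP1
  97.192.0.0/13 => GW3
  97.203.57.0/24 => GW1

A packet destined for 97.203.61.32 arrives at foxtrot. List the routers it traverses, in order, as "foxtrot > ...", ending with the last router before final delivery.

At foxtrot: longest match for 97.203.61.32 is 97.128.0.0/9 -> delta
At delta: longest match for 97.203.61.32 is 97.203.0.0/17 -> directly connected

foxtrot > delta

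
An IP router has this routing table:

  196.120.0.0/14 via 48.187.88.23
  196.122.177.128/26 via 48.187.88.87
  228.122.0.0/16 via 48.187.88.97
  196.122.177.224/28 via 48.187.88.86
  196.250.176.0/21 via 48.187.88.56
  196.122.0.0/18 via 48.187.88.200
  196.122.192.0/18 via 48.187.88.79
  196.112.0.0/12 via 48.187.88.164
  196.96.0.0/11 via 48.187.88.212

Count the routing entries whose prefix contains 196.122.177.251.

3

Prefixes containing 196.122.177.251:
  196.96.0.0/11 (196.96.0.0 - 196.127.255.255)
  196.112.0.0/12 (196.112.0.0 - 196.127.255.255)
  196.120.0.0/14 (196.120.0.0 - 196.123.255.255)
Total matching entries: 3.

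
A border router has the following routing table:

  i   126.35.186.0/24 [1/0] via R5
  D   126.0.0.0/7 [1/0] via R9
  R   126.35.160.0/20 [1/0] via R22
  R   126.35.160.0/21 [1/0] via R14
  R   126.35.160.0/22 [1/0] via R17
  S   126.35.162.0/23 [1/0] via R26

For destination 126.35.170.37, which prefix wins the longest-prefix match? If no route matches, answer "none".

Entries matching 126.35.170.37:
  126.0.0.0/7 (126.0.0.0 - 127.255.255.255)
  126.35.160.0/20 (126.35.160.0 - 126.35.175.255)
Most specific is 126.35.160.0/20.

126.35.160.0/20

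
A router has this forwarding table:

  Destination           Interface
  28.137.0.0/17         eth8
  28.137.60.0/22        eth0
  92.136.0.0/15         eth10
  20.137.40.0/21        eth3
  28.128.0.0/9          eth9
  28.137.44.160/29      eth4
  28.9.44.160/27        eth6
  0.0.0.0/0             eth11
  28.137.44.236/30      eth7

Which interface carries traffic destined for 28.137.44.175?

eth8

Routes whose prefix contains 28.137.44.175:
  0.0.0.0/0 (default, matches everything) -> eth11
  28.128.0.0/9 (28.128.0.0 - 28.255.255.255) -> eth9
  28.137.0.0/17 (28.137.0.0 - 28.137.127.255) -> eth8
More-specific entries that do NOT match:
  28.137.44.236/30 (28.137.44.236 - 28.137.44.239) does not contain 28.137.44.175
  28.137.44.160/29 (28.137.44.160 - 28.137.44.167) does not contain 28.137.44.175
  28.9.44.160/27 (28.9.44.160 - 28.9.44.191) does not contain 28.137.44.175
  28.137.60.0/22 (28.137.60.0 - 28.137.63.255) does not contain 28.137.44.175
  20.137.40.0/21 (20.137.40.0 - 20.137.47.255) does not contain 28.137.44.175
Longest matching prefix is /17 -> interface eth8.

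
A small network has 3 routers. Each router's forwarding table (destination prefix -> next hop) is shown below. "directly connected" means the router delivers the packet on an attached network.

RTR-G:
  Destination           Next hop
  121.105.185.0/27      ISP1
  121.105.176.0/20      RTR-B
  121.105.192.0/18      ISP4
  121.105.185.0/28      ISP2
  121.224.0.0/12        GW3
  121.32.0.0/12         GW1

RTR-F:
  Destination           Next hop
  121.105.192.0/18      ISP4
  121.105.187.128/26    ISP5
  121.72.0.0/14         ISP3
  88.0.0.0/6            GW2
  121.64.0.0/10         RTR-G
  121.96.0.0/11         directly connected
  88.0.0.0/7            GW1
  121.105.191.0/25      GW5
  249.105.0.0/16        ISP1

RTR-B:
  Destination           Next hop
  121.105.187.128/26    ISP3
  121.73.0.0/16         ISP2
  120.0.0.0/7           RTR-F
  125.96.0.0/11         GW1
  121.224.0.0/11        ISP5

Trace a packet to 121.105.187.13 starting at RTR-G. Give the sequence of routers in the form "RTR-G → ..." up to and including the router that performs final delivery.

RTR-G → RTR-B → RTR-F

At RTR-G: longest match for 121.105.187.13 is 121.105.176.0/20 -> RTR-B
At RTR-B: longest match for 121.105.187.13 is 120.0.0.0/7 -> RTR-F
At RTR-F: longest match for 121.105.187.13 is 121.96.0.0/11 -> directly connected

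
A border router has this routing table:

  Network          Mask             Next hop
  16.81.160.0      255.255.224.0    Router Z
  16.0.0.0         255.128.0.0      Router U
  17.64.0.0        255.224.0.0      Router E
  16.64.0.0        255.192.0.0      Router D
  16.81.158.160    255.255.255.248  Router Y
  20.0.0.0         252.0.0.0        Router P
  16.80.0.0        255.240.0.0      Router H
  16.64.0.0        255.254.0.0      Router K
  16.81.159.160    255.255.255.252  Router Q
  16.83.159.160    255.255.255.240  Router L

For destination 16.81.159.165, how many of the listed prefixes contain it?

Prefixes containing 16.81.159.165:
  16.0.0.0/9 (16.0.0.0 - 16.127.255.255)
  16.64.0.0/10 (16.64.0.0 - 16.127.255.255)
  16.80.0.0/12 (16.80.0.0 - 16.95.255.255)
Total matching entries: 3.

3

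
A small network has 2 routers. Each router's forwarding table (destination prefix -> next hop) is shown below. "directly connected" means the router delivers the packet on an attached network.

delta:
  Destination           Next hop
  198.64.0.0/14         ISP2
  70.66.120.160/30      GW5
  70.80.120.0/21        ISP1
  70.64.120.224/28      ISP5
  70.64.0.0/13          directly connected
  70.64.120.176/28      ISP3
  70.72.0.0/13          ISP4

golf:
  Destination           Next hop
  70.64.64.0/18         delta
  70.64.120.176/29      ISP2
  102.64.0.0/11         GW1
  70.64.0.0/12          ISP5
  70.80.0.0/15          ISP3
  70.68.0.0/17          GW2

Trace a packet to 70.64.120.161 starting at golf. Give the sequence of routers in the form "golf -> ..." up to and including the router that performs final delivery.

golf -> delta

At golf: longest match for 70.64.120.161 is 70.64.64.0/18 -> delta
At delta: longest match for 70.64.120.161 is 70.64.0.0/13 -> directly connected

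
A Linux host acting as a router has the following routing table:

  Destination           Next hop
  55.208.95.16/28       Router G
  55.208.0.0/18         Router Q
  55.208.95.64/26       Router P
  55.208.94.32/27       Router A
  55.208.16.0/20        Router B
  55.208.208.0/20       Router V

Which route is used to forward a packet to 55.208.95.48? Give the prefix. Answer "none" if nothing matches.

none

55.208.95.48 is outside every listed prefix and there is no default route.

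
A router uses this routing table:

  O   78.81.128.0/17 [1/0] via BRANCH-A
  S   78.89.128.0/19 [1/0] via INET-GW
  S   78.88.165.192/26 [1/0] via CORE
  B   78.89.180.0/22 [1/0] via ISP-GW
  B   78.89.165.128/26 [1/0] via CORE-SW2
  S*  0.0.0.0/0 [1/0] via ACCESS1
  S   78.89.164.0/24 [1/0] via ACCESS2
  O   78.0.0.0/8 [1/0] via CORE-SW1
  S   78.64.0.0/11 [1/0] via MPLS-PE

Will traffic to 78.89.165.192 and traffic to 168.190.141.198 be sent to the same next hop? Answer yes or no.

78.89.165.192: longest match 78.64.0.0/11 -> MPLS-PE
168.190.141.198: longest match 0.0.0.0/0 -> ACCESS1

no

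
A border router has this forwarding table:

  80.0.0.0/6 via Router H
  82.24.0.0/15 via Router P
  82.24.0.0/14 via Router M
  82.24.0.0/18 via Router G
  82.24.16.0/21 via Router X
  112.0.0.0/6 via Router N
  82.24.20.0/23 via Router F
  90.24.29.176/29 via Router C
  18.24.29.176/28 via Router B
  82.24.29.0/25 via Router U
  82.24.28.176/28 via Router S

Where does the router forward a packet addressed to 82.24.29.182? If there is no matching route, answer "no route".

Router G

Routes whose prefix contains 82.24.29.182:
  80.0.0.0/6 (80.0.0.0 - 83.255.255.255) -> Router H
  82.24.0.0/14 (82.24.0.0 - 82.27.255.255) -> Router M
  82.24.0.0/15 (82.24.0.0 - 82.25.255.255) -> Router P
  82.24.0.0/18 (82.24.0.0 - 82.24.63.255) -> Router G
More-specific entries that do NOT match:
  90.24.29.176/29 (90.24.29.176 - 90.24.29.183) does not contain 82.24.29.182
  18.24.29.176/28 (18.24.29.176 - 18.24.29.191) does not contain 82.24.29.182
  82.24.28.176/28 (82.24.28.176 - 82.24.28.191) does not contain 82.24.29.182
  82.24.29.0/25 (82.24.29.0 - 82.24.29.127) does not contain 82.24.29.182
  82.24.20.0/23 (82.24.20.0 - 82.24.21.255) does not contain 82.24.29.182
  82.24.16.0/21 (82.24.16.0 - 82.24.23.255) does not contain 82.24.29.182
Longest matching prefix is /18 -> next hop Router G.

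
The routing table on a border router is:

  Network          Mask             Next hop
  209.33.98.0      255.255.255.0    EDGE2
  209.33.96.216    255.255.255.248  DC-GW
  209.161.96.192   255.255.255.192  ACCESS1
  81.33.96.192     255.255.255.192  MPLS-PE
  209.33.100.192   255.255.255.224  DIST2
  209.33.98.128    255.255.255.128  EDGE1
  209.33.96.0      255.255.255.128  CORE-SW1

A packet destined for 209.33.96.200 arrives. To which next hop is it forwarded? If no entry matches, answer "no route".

No entry's prefix contains 209.33.96.200; there is no default route.

no route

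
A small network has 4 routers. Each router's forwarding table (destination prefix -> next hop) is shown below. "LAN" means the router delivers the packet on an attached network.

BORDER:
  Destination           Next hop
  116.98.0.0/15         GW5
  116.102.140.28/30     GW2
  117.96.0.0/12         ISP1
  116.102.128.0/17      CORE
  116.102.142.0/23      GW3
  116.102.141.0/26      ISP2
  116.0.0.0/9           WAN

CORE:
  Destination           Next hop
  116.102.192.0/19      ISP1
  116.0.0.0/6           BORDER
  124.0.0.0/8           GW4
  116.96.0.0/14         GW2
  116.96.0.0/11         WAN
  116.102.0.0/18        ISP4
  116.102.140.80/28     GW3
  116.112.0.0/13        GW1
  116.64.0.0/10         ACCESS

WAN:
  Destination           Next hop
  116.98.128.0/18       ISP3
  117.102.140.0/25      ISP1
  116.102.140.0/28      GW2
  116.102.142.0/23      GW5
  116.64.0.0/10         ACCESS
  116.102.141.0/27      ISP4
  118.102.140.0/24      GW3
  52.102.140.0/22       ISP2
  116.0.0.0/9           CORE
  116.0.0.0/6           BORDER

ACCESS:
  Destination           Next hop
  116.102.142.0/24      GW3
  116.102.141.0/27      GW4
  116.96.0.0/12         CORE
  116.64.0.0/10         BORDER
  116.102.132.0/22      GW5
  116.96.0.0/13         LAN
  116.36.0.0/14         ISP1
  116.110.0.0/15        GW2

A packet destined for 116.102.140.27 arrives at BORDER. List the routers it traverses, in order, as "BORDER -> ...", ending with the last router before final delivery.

BORDER -> CORE -> WAN -> ACCESS

At BORDER: longest match for 116.102.140.27 is 116.102.128.0/17 -> CORE
At CORE: longest match for 116.102.140.27 is 116.96.0.0/11 -> WAN
At WAN: longest match for 116.102.140.27 is 116.64.0.0/10 -> ACCESS
At ACCESS: longest match for 116.102.140.27 is 116.96.0.0/13 -> LAN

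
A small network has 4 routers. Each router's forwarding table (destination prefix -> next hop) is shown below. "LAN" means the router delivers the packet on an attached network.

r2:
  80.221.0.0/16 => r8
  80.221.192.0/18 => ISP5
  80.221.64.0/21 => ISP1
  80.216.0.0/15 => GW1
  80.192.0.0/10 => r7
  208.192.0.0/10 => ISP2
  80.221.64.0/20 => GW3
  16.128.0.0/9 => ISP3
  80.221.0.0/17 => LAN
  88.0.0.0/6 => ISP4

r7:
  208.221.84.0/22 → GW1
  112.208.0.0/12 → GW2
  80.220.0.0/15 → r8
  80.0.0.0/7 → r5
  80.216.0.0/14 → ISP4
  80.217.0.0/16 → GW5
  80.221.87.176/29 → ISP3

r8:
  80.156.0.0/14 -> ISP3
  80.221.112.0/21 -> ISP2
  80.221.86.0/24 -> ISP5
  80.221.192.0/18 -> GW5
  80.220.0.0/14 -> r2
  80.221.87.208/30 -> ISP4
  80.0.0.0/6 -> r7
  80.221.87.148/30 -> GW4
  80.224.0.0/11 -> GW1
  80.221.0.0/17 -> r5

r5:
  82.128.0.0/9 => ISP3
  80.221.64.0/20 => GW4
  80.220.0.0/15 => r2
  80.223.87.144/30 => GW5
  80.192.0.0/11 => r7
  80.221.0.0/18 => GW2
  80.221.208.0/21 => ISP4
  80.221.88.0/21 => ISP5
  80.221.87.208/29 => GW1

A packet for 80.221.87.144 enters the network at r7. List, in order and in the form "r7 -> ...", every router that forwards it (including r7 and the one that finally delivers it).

r7 -> r8 -> r5 -> r2

At r7: longest match for 80.221.87.144 is 80.220.0.0/15 -> r8
At r8: longest match for 80.221.87.144 is 80.221.0.0/17 -> r5
At r5: longest match for 80.221.87.144 is 80.220.0.0/15 -> r2
At r2: longest match for 80.221.87.144 is 80.221.0.0/17 -> LAN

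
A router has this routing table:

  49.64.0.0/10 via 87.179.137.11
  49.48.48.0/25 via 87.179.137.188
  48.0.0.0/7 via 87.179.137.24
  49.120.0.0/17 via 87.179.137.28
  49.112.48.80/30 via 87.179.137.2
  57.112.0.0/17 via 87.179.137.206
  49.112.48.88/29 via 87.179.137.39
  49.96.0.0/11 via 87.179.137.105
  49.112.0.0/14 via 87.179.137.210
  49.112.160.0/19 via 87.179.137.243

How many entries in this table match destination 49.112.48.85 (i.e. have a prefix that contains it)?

Prefixes containing 49.112.48.85:
  48.0.0.0/7 (48.0.0.0 - 49.255.255.255)
  49.64.0.0/10 (49.64.0.0 - 49.127.255.255)
  49.96.0.0/11 (49.96.0.0 - 49.127.255.255)
  49.112.0.0/14 (49.112.0.0 - 49.115.255.255)
Total matching entries: 4.

4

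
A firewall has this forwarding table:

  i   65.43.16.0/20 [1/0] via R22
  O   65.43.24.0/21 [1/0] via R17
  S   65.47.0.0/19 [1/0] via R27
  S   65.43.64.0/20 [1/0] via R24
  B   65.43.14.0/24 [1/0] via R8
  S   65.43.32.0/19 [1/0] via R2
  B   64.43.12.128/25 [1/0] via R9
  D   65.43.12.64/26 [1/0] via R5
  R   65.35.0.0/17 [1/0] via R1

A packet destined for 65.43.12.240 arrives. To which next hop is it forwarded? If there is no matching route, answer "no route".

no route

No entry's prefix contains 65.43.12.240; there is no default route.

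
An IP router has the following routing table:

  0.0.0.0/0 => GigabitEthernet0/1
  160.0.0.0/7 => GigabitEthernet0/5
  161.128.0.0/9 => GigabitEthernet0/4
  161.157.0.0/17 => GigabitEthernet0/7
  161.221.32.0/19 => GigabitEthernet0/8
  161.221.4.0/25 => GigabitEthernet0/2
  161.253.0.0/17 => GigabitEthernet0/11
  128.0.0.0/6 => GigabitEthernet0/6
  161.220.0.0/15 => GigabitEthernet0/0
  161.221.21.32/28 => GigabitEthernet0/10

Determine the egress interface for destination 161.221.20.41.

Routes whose prefix contains 161.221.20.41:
  0.0.0.0/0 (default, matches everything) -> GigabitEthernet0/1
  160.0.0.0/7 (160.0.0.0 - 161.255.255.255) -> GigabitEthernet0/5
  161.128.0.0/9 (161.128.0.0 - 161.255.255.255) -> GigabitEthernet0/4
  161.220.0.0/15 (161.220.0.0 - 161.221.255.255) -> GigabitEthernet0/0
More-specific entries that do NOT match:
  161.221.21.32/28 (161.221.21.32 - 161.221.21.47) does not contain 161.221.20.41
  161.221.4.0/25 (161.221.4.0 - 161.221.4.127) does not contain 161.221.20.41
  161.221.32.0/19 (161.221.32.0 - 161.221.63.255) does not contain 161.221.20.41
  161.157.0.0/17 (161.157.0.0 - 161.157.127.255) does not contain 161.221.20.41
  161.253.0.0/17 (161.253.0.0 - 161.253.127.255) does not contain 161.221.20.41
Longest matching prefix is /15 -> interface GigabitEthernet0/0.

GigabitEthernet0/0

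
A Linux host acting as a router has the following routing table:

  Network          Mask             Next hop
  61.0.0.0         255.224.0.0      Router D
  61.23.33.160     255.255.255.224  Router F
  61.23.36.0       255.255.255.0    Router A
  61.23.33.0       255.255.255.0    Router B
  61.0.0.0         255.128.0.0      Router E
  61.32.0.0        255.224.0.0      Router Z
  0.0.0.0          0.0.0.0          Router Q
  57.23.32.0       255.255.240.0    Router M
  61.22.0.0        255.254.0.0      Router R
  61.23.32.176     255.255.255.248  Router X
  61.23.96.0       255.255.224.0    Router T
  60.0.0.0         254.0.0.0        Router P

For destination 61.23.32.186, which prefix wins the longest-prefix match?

Entries matching 61.23.32.186:
  0.0.0.0/0 (default, matches everything)
  60.0.0.0/7 (60.0.0.0 - 61.255.255.255)
  61.0.0.0/9 (61.0.0.0 - 61.127.255.255)
  61.0.0.0/11 (61.0.0.0 - 61.31.255.255)
  61.22.0.0/15 (61.22.0.0 - 61.23.255.255)
Most specific is 61.22.0.0/15.

61.22.0.0/15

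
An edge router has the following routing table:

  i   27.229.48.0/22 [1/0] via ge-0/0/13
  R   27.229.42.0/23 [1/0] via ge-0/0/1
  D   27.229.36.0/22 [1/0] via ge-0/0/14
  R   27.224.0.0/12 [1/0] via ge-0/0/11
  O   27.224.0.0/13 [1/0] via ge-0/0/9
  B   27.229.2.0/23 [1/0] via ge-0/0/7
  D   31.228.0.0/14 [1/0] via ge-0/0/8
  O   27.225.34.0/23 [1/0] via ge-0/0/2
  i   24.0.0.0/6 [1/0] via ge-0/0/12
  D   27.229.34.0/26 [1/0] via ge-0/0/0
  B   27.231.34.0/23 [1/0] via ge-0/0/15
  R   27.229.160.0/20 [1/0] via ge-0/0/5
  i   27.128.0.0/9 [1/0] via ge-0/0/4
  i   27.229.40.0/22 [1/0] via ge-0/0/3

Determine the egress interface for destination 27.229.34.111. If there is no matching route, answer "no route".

ge-0/0/9

Routes whose prefix contains 27.229.34.111:
  24.0.0.0/6 (24.0.0.0 - 27.255.255.255) -> ge-0/0/12
  27.128.0.0/9 (27.128.0.0 - 27.255.255.255) -> ge-0/0/4
  27.224.0.0/12 (27.224.0.0 - 27.239.255.255) -> ge-0/0/11
  27.224.0.0/13 (27.224.0.0 - 27.231.255.255) -> ge-0/0/9
More-specific entries that do NOT match:
  27.229.34.0/26 (27.229.34.0 - 27.229.34.63) does not contain 27.229.34.111
  27.229.42.0/23 (27.229.42.0 - 27.229.43.255) does not contain 27.229.34.111
  27.229.2.0/23 (27.229.2.0 - 27.229.3.255) does not contain 27.229.34.111
  27.225.34.0/23 (27.225.34.0 - 27.225.35.255) does not contain 27.229.34.111
  27.231.34.0/23 (27.231.34.0 - 27.231.35.255) does not contain 27.229.34.111
  27.229.48.0/22 (27.229.48.0 - 27.229.51.255) does not contain 27.229.34.111
  27.229.36.0/22 (27.229.36.0 - 27.229.39.255) does not contain 27.229.34.111
  27.229.40.0/22 (27.229.40.0 - 27.229.43.255) does not contain 27.229.34.111
  27.229.160.0/20 (27.229.160.0 - 27.229.175.255) does not contain 27.229.34.111
  31.228.0.0/14 (31.228.0.0 - 31.231.255.255) does not contain 27.229.34.111
Longest matching prefix is /13 -> interface ge-0/0/9.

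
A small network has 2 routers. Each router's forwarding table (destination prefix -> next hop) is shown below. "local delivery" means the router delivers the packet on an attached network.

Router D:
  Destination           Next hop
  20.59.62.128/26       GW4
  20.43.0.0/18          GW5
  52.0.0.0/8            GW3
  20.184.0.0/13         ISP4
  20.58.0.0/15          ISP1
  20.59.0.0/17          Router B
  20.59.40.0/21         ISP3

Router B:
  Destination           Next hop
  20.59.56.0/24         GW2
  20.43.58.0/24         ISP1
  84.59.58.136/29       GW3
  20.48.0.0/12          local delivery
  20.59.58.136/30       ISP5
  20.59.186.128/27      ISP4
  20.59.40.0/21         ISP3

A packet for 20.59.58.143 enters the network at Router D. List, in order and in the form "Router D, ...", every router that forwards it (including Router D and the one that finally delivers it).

Router D, Router B

At Router D: longest match for 20.59.58.143 is 20.59.0.0/17 -> Router B
At Router B: longest match for 20.59.58.143 is 20.48.0.0/12 -> local delivery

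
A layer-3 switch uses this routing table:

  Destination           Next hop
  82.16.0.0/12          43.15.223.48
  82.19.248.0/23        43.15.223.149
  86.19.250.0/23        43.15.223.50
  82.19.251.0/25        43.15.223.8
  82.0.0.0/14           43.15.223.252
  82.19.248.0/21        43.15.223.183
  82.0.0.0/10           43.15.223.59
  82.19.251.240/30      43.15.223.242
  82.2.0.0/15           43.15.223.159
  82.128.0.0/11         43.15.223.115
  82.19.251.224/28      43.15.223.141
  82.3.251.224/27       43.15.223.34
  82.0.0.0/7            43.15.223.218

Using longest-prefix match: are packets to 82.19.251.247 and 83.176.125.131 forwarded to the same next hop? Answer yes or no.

no

82.19.251.247: longest match 82.19.248.0/21 -> 43.15.223.183
83.176.125.131: longest match 82.0.0.0/7 -> 43.15.223.218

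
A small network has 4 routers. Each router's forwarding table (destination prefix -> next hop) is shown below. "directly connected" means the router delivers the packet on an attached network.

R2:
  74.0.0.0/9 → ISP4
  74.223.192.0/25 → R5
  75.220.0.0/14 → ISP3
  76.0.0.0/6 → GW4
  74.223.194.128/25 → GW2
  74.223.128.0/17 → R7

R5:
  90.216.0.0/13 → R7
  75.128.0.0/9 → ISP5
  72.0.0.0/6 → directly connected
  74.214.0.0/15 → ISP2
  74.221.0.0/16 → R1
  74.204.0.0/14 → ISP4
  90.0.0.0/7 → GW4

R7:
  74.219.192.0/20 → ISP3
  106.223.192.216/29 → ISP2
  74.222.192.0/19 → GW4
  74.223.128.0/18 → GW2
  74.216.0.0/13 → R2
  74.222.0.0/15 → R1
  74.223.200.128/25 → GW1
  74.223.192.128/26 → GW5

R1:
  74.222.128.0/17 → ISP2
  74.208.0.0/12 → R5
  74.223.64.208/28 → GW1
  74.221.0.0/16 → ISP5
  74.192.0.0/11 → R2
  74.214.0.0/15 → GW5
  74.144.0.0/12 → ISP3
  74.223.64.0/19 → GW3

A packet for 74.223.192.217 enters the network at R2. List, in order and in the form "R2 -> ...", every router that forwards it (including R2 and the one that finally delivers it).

R2 -> R7 -> R1 -> R5

At R2: longest match for 74.223.192.217 is 74.223.128.0/17 -> R7
At R7: longest match for 74.223.192.217 is 74.222.0.0/15 -> R1
At R1: longest match for 74.223.192.217 is 74.208.0.0/12 -> R5
At R5: longest match for 74.223.192.217 is 72.0.0.0/6 -> directly connected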